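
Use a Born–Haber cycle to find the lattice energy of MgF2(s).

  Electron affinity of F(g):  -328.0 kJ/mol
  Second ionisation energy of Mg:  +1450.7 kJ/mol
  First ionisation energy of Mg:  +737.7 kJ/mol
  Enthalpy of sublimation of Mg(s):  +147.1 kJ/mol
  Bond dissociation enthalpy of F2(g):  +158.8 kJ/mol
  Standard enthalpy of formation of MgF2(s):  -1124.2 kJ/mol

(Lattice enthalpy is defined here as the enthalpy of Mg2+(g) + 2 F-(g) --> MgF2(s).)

U = -2962.5 kJ/mol

ΔHf° = 1·ΔHsub + 1·(ΣIE) + 1·D(F2) + 2·EA + U
-1124.2 = 1·(+147.1) + 1·(+2188.4) + 1·(+158.8) + 2·(-328.0) + U
U = -1124.2 − (+1838.3) = -2962.5 kJ/mol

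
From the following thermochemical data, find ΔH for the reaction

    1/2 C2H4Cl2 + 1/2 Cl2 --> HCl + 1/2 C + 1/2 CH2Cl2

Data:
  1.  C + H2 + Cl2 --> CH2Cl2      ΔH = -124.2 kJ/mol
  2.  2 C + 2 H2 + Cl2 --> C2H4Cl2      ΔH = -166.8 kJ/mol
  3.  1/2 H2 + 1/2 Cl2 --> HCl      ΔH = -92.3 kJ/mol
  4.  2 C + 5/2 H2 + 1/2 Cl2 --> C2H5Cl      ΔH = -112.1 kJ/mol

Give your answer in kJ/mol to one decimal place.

ΔH = -71.0 kJ/mol

eq. 1 × 1/2 (scale by 1/2 for the 1/2 CH2Cl2): (1/2)·(-124.2) = -62.1 kJ/mol
eq. 2 reversed and × 1/2 (C2H4Cl2 must end up as a reactant; scale by 1/2 for the 1/2 C2H4Cl2): (-1/2)·(-166.8) = +83.4 kJ/mol
eq. 3 as written (HCl already on the product side): -92.3 kJ/mol
eq. 4: not needed (C2H5Cl appears nowhere else).
By Hess's law, ΔH = (-62.1) + (+83.4) + (-92.3) = -71.0 kJ/mol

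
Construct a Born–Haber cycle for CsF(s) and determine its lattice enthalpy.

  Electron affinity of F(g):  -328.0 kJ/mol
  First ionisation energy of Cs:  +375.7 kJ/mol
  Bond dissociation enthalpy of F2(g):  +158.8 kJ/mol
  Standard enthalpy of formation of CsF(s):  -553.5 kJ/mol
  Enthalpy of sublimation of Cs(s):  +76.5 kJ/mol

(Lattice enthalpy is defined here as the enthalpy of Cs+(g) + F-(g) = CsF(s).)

U = -757.1 kJ/mol

ΔHf° = 1·ΔHsub + 1·(ΣIE) + 1/2·D(F2) + 1·EA + U
-553.5 = 1·(+76.5) + 1·(+375.7) + 1/2·(+158.8) + 1·(-328.0) + U
U = -553.5 − (+203.6) = -757.1 kJ/mol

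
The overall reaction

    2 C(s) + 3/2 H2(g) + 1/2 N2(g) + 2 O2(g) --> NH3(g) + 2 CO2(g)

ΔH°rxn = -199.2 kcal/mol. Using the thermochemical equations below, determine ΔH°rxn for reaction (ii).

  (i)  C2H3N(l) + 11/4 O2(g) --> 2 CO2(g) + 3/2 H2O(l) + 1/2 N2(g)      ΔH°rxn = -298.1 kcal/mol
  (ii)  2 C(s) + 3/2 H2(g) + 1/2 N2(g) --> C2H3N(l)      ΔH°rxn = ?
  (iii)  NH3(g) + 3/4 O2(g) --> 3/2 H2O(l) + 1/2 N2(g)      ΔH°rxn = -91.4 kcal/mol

(i) as written (CO2(g) already on the product side): -298.1 kcal/mol
(ii) as written (C(s) already on the reactant side): contributes x
(iii) reversed (NH3(g) must end up as a product): +91.4 kcal/mol
-199.2 = (-298.1) + (+91.4) + x
x = (-199.2 − (-206.7)) / (1) = 7.5 kcal/mol

ΔH°rxn = 7.5 kcal/mol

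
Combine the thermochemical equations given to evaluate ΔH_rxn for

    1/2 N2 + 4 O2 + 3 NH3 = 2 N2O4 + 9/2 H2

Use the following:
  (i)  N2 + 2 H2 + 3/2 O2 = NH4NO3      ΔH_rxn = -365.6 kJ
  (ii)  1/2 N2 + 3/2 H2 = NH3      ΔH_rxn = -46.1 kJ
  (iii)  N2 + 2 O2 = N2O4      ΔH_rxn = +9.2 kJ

ΔH_rxn = 156.7 kJ

(i): not needed.
(ii) reversed and × 3: (-3)·(-46.1) = +138.3 kJ
(iii) × 2: (2)·(+9.2) = +18.4 kJ
Combining the equations, ΔH_rxn = (+138.3) + (+18.4) = 156.7 kJ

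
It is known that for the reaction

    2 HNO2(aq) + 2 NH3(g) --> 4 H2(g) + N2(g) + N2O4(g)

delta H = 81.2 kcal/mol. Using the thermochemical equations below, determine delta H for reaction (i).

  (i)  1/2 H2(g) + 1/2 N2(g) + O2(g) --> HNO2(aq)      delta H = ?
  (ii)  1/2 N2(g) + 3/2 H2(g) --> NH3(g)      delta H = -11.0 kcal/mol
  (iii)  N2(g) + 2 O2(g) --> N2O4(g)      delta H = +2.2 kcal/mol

(i) reversed and × 2 (reverse to put HNO2(aq) on the reactant side; scale by 2 for the 2 HNO2(aq)): contributes −2·x
(ii) reversed and × 2 (NH3(g) must end up as a reactant; scale by 2 for the 2 NH3(g)): (-2)·(-11.0) = +22.0 kcal/mol
(iii) as written (N2O4(g) already on the product side): +2.2 kcal/mol
+81.2 = (+22.0) + (+2.2) − 2·x
x = (+81.2 − (+24.2)) / (-2) = -28.5 kcal/mol

delta H = -28.5 kcal/mol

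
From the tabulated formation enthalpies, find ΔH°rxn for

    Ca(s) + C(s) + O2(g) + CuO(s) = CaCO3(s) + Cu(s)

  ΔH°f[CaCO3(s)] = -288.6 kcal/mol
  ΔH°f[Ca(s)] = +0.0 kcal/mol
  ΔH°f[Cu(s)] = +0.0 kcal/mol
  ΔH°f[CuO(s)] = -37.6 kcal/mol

ΔH°rxn = -251.0 kcal/mol

Products: 1·(-288.6) + 1·(+0.0) = -288.6
Reactants: 1·(+0.0) + 1·(+0.0) + 1·(+0.0) + 1·(-37.6) = -37.6
ΔH°rxn = (-288.6) − (-37.6) = -251.0 kcal/mol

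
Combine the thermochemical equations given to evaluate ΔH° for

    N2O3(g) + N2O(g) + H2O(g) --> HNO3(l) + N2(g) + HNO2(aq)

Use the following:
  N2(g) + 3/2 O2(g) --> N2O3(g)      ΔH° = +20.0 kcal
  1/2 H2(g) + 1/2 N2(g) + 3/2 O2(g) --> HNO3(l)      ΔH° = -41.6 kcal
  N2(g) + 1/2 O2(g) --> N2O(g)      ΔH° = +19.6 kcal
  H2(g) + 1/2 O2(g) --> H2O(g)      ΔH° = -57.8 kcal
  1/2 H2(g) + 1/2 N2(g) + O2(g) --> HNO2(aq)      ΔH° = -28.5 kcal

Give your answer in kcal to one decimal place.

equation 1 reversed (N2O3(g) must end up as a reactant): -20.0 kcal
equation 2 as written (HNO3(l) already on the product side): -41.6 kcal
equation 3 reversed (reverse to put N2O(g) on the reactant side): -19.6 kcal
equation 4 reversed (H2O(g) must end up as a reactant): +57.8 kcal
equation 5 as written (HNO2(aq) already on the product side): -28.5 kcal
By Hess's law, ΔH° = (-20.0) + (-41.6) + (-19.6) + (+57.8) + (-28.5) = -51.9 kcal

ΔH° = -51.9 kcal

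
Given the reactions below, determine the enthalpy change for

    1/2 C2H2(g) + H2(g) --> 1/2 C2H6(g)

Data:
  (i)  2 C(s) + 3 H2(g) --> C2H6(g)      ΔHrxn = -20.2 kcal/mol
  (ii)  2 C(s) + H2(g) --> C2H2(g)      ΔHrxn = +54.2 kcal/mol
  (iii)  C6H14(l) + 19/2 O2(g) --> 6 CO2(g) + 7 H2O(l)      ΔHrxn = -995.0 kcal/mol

(i) × 1/2: (1/2)·(-20.2) = -10.1 kcal/mol
(ii) reversed and × 1/2: (-1/2)·(+54.2) = -27.1 kcal/mol
(iii): not needed.
Combining the equations, ΔHrxn = (-10.1) + (-27.1) = -37.2 kcal/mol

ΔHrxn = -37.2 kcal/mol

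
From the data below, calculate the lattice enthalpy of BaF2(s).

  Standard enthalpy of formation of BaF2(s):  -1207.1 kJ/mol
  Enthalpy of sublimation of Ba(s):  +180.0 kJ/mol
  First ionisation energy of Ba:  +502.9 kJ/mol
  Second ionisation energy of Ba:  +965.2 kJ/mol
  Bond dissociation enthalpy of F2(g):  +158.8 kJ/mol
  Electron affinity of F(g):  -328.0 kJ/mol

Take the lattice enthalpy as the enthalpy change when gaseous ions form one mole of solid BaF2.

ΔHf° = 1·ΔHsub + 1·(ΣIE) + 1·D(F2) + 2·EA + U
-1207.1 = 1·(+180.0) + 1·(+1468.1) + 1·(+158.8) + 2·(-328.0) + U
U = -1207.1 − (+1150.9) = -2358.0 kJ/mol

U = -2358.0 kJ/mol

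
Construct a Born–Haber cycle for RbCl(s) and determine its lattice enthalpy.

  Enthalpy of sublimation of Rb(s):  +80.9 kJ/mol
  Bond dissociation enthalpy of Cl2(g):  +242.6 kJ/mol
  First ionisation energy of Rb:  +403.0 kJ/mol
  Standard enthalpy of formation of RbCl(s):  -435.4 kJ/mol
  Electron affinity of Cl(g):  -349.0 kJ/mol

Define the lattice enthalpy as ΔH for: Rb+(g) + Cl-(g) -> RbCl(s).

ΔHf° = 1·ΔHsub + 1·(ΣIE) + 1/2·D(Cl2) + 1·EA + U
-435.4 = 1·(+80.9) + 1·(+403.0) + 1/2·(+242.6) + 1·(-349.0) + U
U = -435.4 − (+256.2) = -691.6 kJ/mol

U = -691.6 kJ/mol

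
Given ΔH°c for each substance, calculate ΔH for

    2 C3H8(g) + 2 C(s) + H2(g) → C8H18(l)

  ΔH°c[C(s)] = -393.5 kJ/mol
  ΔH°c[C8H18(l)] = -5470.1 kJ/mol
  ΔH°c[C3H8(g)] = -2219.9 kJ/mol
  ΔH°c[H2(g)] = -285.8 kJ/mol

ΔH = -42.5 kJ/mol

Using ΔH = Σ nΔHc°(reactants) − Σ nΔHc°(products):
= [2·(-2219.9) + 2·(-393.5) + 1·(-285.8)] − [1·(-5470.1)]
= -42.5 kJ/mol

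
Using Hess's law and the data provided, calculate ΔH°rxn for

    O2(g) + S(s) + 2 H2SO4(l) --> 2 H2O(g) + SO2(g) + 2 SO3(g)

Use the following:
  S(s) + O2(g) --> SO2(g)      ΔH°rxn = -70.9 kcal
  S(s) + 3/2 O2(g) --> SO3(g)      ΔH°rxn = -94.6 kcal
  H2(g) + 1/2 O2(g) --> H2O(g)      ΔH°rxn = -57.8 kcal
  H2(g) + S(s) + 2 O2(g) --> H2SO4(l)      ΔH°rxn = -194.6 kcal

ΔH°rxn = 13.5 kcal

equation 1 as written: -70.9 kcal
equation 2 × 2: (2)·(-94.6) = -189.2 kcal
equation 3 × 2: (2)·(-57.8) = -115.6 kcal
equation 4 reversed and × 2: (-2)·(-194.6) = +389.2 kcal
By Hess's law, ΔH°rxn = (1)·(-70.9) + (2)·(-94.6) + (2)·(-57.8) + (-2)·(-194.6) = 13.5 kcal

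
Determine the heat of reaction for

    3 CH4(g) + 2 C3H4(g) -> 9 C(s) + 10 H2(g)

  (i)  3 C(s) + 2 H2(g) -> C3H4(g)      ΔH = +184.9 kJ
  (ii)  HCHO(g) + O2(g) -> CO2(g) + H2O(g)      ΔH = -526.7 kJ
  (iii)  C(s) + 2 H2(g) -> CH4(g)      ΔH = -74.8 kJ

(i) reversed and × 2 (reverse to put C3H4(g) on the reactant side; scale by 2 for the 2 C3H4(g)): (-2)·(+184.9) = -369.8 kJ
(ii): not needed (HCHO(g) appears nowhere else).
(iii) reversed and × 3 (reverse to put CH4(g) on the reactant side; scale by 3 for the 3 CH4(g)): (-3)·(-74.8) = +224.4 kJ
By Hess's law, ΔH = (-369.8) + (+224.4) = -145.4 kJ

ΔH = -145.4 kJ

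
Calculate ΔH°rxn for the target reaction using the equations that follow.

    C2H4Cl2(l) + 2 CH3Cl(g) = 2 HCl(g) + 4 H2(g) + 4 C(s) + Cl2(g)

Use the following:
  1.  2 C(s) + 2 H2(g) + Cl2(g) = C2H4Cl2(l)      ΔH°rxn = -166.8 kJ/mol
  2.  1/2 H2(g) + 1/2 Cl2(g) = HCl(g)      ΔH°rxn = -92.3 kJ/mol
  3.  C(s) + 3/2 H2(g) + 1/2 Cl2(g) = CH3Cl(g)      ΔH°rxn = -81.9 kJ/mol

eq. 1 reversed: +166.8 kJ/mol
eq. 2 × 2: (2)·(-92.3) = -184.6 kJ/mol
eq. 3 reversed and × 2: (-2)·(-81.9) = +163.8 kJ/mol
ΔH°rxn = (-1)·(-166.8) + (2)·(-92.3) + (-2)·(-81.9) = 146.0 kJ/mol

ΔH°rxn = 146.0 kJ/mol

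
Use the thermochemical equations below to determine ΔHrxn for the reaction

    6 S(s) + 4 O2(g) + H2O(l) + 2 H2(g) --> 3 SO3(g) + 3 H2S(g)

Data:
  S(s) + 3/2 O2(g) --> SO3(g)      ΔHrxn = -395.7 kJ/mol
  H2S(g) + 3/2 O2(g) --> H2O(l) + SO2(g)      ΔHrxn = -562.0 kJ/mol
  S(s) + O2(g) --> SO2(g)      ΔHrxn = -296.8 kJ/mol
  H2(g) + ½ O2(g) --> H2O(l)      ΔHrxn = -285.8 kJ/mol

ΔHrxn = -963.1 kJ/mol

equation 1 × 3: (3)·(-395.7) = -1187.1 kJ/mol
equation 2 reversed and × 3: (-3)·(-562.0) = +1686.0 kJ/mol
equation 3 × 3: (3)·(-296.8) = -890.4 kJ/mol
equation 4 × 2: (2)·(-285.8) = -571.6 kJ/mol
Summing the manipulated equations, ΔHrxn = (-1187.1) + (+1686.0) + (-890.4) + (-571.6) = -963.1 kJ/mol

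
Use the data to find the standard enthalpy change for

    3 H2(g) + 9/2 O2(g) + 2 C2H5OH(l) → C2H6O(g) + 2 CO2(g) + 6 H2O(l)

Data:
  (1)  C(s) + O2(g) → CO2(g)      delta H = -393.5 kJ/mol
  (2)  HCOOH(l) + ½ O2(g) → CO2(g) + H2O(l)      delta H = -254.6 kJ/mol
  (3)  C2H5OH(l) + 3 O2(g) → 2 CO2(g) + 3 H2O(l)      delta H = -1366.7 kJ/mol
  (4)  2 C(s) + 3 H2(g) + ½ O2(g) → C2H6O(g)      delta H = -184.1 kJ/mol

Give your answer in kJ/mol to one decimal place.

delta H = -2130.5 kJ/mol

(1) reversed and × 2: (-2)·(-393.5) = +787.0 kJ/mol
(2): not needed (HCOOH(l) appears nowhere else).
(3) × 2 (×2 to match 2 C2H5OH(l) in the target): (2)·(-1366.7) = -2733.4 kJ/mol
(4) as written (C2H6O(g) already on the product side): -184.1 kJ/mol
delta H = (-2)·(-393.5) + (2)·(-1366.7) + (1)·(-184.1) = -2130.5 kJ/mol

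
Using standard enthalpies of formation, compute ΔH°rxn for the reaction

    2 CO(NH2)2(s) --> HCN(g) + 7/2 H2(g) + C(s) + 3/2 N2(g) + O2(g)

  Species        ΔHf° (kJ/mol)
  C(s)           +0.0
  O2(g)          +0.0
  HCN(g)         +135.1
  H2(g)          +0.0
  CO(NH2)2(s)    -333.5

ΔH°rxn = 802.1 kJ/mol

Products: 1·(+135.1) + 7/2·(+0.0) + 1·(+0.0) + 3/2·(+0.0) + 1·(+0.0) = +135.1
Reactants: 2·(-333.5) = -667.0
ΔH°rxn = (+135.1) − (-667.0) = 802.1 kJ/mol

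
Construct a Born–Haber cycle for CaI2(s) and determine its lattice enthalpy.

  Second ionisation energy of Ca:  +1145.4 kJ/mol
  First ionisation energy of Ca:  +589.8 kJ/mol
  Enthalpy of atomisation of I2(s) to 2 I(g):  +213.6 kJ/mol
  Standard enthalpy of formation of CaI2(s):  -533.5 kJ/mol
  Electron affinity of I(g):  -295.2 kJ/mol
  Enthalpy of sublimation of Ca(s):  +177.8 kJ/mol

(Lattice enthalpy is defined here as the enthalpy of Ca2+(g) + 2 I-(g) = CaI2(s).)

U = -2069.7 kJ/mol

ΔHf° = 1·ΔHsub + 1·(ΣIE) + 1·D(I2) + 2·EA + U
-533.5 = 1·(+177.8) + 1·(+1735.2) + 1·(+213.6) + 2·(-295.2) + U
U = -533.5 − (+1536.2) = -2069.7 kJ/mol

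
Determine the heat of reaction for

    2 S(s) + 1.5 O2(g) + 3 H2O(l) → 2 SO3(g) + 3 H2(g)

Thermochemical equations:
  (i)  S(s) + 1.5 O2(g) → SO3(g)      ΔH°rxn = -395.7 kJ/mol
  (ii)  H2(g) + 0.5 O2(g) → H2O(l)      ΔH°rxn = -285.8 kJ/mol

ΔH°rxn = 66.0 kJ/mol

(i) × 2 (scale by 2 for the 2 SO3(g)): (2)·(-395.7) = -791.4 kJ/mol
(ii) reversed and × 3 (H2O(l) must end up as a reactant; scale by 3 for the 3 H2O(l)): (-3)·(-285.8) = +857.4 kJ/mol
By Hess's law, ΔH°rxn = (2)·(-395.7) + (-3)·(-285.8) = 66.0 kJ/mol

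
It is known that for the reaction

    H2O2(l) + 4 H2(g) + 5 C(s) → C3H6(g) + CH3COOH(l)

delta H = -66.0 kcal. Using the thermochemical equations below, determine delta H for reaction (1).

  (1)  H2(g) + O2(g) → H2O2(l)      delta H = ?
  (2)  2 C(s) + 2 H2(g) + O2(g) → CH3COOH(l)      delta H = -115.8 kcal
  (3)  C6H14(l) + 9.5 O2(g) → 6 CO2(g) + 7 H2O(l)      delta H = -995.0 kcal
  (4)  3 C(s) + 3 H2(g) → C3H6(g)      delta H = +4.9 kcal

delta H = -44.9 kcal

(1) reversed (reverse to put H2O2(l) on the reactant side): contributes −x
(2) as written (CH3COOH(l) already on the product side): -115.8 kcal
(3): not needed (H2O(l) appears nowhere else).
(4) as written (C3H6(g) already on the product side): +4.9 kcal
-66.0 = (-115.8) + (+4.9) − x
x = (-66.0 − (-110.9)) / (-1) = -44.9 kcal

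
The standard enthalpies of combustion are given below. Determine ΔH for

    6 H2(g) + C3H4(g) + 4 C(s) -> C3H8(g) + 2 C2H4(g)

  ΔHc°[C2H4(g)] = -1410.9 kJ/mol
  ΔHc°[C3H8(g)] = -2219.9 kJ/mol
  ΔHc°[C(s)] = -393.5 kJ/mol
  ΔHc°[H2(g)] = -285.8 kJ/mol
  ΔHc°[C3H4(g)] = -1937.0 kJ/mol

With combustion enthalpies, reactants minus products:
= [6·(-285.8) + 1·(-1937.0) + 4·(-393.5)] − [1·(-2219.9) + 2·(-1410.9)]
= -184.1 kJ/mol

ΔH = -184.1 kJ/mol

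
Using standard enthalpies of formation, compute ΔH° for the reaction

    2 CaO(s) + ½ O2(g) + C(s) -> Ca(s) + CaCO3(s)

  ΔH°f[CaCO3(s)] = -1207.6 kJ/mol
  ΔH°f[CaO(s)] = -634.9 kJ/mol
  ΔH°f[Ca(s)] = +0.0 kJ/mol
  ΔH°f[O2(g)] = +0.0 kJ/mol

ΔH° = 62.2 kJ/mol

Products: 1·(+0.0) + 1·(-1207.6) = -1207.6
Reactants: 2·(-634.9) + 1/2·(+0.0) + 1·(+0.0) = -1269.8
ΔH° = (-1207.6) − (-1269.8) = 62.2 kJ/mol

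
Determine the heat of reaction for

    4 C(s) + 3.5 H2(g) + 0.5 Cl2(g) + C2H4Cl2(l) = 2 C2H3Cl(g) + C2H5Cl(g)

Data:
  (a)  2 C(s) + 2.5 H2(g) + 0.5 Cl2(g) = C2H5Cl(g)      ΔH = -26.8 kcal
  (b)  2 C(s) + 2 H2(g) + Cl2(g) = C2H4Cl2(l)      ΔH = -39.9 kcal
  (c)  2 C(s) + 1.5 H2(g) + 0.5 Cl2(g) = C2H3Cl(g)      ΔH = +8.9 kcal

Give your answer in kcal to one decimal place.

(a) as written: -26.8 kcal
(b) reversed: +39.9 kcal
(c) × 2: (2)·(+8.9) = +17.8 kcal
Since enthalpy is a state function, ΔH = (-26.8) + (+39.9) + (+17.8) = 30.9 kcal

ΔH = 30.9 kcal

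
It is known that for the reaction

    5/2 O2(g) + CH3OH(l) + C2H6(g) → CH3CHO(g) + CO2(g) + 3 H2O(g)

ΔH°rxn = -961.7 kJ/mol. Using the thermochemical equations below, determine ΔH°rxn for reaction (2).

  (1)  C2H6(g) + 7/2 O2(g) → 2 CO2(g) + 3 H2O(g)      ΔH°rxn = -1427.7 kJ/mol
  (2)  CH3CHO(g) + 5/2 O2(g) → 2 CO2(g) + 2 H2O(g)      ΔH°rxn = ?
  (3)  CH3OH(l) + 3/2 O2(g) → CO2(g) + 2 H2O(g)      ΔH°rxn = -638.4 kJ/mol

ΔH°rxn = -1104.4 kJ/mol

(1) as written (C2H6(g) already on the reactant side): -1427.7 kJ/mol
(2) reversed (reverse to put CH3CHO(g) on the product side): contributes −x
(3) as written (CH3OH(l) already on the reactant side): -638.4 kJ/mol
-961.7 = (-1427.7) + (-638.4) − x
x = (-961.7 − (-2066.1)) / (-1) = -1104.4 kJ/mol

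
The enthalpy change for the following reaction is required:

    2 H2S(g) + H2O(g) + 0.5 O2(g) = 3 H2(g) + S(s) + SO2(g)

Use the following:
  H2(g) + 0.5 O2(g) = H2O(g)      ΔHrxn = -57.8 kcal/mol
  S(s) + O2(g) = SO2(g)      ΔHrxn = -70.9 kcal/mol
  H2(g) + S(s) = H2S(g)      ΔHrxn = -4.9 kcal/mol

equation 1 reversed: +57.8 kcal/mol
equation 2 as written: -70.9 kcal/mol
equation 3 reversed and × 2: (-2)·(-4.9) = +9.8 kcal/mol
By Hess's law, ΔHrxn = (+57.8) + (-70.9) + (+9.8) = -3.3 kcal/mol

ΔHrxn = -3.3 kcal/mol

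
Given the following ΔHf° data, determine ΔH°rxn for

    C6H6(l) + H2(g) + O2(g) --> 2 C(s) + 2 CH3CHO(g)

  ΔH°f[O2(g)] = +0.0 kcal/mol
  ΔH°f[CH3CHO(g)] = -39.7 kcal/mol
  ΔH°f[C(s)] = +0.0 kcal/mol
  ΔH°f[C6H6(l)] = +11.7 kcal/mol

ΔH°rxn = Σ nΔHf°(products) − Σ nΔHf°(reactants).
Products: 2·(+0.0) + 2·(-39.7) = -79.4
Reactants: 1·(+11.7) + 1·(+0.0) + 1·(+0.0) = +11.7
ΔH°rxn = (-79.4) − (+11.7) = -91.1 kcal/mol

ΔH°rxn = -91.1 kcal/mol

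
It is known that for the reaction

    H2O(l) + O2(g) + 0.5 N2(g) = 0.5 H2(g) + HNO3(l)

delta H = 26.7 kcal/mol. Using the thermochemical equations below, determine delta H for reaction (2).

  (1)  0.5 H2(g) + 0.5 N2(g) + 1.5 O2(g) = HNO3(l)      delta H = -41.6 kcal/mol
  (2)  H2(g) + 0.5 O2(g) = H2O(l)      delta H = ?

(1) as written: -41.6 kcal/mol
(2) reversed: contributes −x
+26.7 = (-41.6) − x
x = (+26.7 − (-41.6)) / (-1) = -68.3 kcal/mol

delta H = -68.3 kcal/mol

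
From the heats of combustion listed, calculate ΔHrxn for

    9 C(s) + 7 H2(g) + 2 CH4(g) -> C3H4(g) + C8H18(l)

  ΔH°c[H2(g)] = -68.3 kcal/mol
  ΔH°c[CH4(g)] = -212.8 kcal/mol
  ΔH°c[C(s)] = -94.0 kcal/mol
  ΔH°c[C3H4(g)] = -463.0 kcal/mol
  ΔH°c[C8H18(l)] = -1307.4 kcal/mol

With combustion enthalpies, reactants minus products:
= [9·(-94.0) + 7·(-68.3) + 2·(-212.8)] − [1·(-463.0) + 1·(-1307.4)]
= 20.7 kcal/mol

ΔHrxn = 20.7 kcal/mol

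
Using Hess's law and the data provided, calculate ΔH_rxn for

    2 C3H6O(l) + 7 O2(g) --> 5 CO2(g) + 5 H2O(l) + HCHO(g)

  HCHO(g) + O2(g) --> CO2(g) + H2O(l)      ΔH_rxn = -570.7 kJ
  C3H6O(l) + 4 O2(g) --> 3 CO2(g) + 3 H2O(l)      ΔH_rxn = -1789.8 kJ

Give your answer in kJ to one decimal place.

ΔH_rxn = -3008.9 kJ

equation 1 reversed (reverse to put HCHO(g) on the product side): +570.7 kJ
equation 2 × 2 (scale by 2 for the 2 C3H6O(l)): (2)·(-1789.8) = -3579.6 kJ
By Hess's law, ΔH_rxn = (-1)·(-570.7) + (2)·(-1789.8) = -3008.9 kJ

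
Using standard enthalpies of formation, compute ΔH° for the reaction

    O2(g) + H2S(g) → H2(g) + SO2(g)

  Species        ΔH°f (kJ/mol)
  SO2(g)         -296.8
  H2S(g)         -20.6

Products: 1·(+0.0) + 1·(-296.8) = -296.8
Reactants: 1·(+0.0) + 1·(-20.6) = -20.6
ΔH° = (-296.8) − (-20.6) = -276.2 kJ/mol

ΔH° = -276.2 kJ/mol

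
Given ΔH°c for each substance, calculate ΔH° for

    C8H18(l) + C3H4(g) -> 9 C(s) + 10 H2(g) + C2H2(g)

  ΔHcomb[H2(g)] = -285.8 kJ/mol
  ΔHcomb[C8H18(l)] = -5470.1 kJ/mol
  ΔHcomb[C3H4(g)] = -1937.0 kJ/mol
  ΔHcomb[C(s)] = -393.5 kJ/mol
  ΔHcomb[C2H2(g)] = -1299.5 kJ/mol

With combustion enthalpies, reactants minus products:
= [1·(-5470.1) + 1·(-1937.0)] − [9·(-393.5) + 10·(-285.8) + 1·(-1299.5)]
= 291.9 kJ/mol

ΔH° = 291.9 kJ/mol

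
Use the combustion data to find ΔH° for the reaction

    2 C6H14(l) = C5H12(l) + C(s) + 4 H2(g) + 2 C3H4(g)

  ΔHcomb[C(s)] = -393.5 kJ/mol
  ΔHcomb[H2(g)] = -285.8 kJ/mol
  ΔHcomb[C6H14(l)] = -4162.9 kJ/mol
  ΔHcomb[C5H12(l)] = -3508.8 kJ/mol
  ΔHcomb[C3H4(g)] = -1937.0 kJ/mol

Using ΔH = Σ nΔHc°(reactants) − Σ nΔHc°(products):
= [2·(-4162.9)] − [1·(-3508.8) + 1·(-393.5) + 4·(-285.8) + 2·(-1937.0)]
= 593.7 kJ/mol

ΔH° = 593.7 kJ/mol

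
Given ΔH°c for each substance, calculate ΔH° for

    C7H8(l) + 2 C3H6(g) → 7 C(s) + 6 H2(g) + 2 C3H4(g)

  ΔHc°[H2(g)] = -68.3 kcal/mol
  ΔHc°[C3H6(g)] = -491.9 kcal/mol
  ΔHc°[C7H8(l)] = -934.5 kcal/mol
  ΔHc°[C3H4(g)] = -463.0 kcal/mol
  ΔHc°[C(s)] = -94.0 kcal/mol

ΔH° = 75.5 kcal/mol

With combustion enthalpies, reactants minus products:
= [1·(-934.5) + 2·(-491.9)] − [7·(-94.0) + 6·(-68.3) + 2·(-463.0)]
= 75.5 kcal/mol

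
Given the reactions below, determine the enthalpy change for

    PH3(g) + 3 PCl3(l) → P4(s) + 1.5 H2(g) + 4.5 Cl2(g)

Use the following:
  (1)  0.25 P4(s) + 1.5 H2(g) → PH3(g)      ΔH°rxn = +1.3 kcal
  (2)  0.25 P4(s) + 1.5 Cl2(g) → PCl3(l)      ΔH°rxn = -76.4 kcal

ΔH°rxn = 227.9 kcal

(1) reversed: -1.3 kcal
(2) reversed and × 3: (-3)·(-76.4) = +229.2 kcal
ΔH°rxn = (-1)·(+1.3) + (-3)·(-76.4) = 227.9 kcal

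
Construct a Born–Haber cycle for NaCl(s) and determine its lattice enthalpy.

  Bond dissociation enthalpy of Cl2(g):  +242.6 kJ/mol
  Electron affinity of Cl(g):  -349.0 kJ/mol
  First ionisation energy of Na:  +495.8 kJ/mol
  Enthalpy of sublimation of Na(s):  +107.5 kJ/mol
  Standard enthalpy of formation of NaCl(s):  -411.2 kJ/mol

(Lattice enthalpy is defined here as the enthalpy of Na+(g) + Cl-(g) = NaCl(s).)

U = -786.8 kJ/mol

ΔHf° = 1·ΔHsub + 1·(ΣIE) + 1/2·D(Cl2) + 1·EA + U
-411.2 = 1·(+107.5) + 1·(+495.8) + 1/2·(+242.6) + 1·(-349.0) + U
U = -411.2 − (+375.6) = -786.8 kJ/mol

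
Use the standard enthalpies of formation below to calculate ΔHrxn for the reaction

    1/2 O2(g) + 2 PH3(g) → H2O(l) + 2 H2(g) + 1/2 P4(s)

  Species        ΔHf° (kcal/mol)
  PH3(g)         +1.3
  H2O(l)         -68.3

ΔHrxn = -70.9 kcal/mol

ΔH°rxn = Σ nΔHf°(products) − Σ nΔHf°(reactants).
Products: 1·(-68.3) + 2·(+0.0) + 1/2·(+0.0) = -68.3
Reactants: 1/2·(+0.0) + 2·(+1.3) = +2.6
ΔHrxn = (-68.3) − (+2.6) = -70.9 kcal/mol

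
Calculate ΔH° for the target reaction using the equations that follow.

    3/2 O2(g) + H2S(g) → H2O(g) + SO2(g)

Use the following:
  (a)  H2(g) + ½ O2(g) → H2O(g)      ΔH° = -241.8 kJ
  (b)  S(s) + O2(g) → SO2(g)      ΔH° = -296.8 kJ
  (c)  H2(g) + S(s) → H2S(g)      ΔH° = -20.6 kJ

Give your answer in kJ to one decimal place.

(a) as written (H2O(g) already on the product side): -241.8 kJ
(b) as written (SO2(g) already on the product side): -296.8 kJ
(c) reversed (reverse to put H2S(g) on the reactant side): +20.6 kJ
Combining the equations, ΔH° = (1)·(-241.8) + (1)·(-296.8) + (-1)·(-20.6) = -518.0 kJ

ΔH° = -518.0 kJ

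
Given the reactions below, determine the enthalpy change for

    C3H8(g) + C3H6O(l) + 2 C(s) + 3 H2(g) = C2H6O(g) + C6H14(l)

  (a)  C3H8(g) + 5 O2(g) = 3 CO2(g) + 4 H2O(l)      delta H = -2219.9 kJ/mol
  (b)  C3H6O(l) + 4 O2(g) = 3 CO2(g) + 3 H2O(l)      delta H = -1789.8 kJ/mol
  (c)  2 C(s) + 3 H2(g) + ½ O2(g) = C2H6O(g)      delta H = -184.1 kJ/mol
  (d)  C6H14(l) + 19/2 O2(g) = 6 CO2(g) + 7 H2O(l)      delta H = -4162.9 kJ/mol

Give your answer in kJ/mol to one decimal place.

delta H = -30.9 kJ/mol

(a) as written: -2219.9 kJ/mol
(b) as written: -1789.8 kJ/mol
(c) as written: -184.1 kJ/mol
(d) reversed: +4162.9 kJ/mol
By Hess's law, delta H = (-2219.9) + (-1789.8) + (-184.1) + (+4162.9) = -30.9 kJ/mol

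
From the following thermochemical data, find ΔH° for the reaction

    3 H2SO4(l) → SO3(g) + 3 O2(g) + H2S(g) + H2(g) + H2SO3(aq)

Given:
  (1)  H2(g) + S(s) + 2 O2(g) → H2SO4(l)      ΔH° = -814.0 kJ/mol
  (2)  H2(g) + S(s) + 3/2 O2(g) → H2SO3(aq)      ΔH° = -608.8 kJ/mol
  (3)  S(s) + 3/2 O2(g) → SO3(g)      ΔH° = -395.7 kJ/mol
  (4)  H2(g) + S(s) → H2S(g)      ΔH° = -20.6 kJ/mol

ΔH° = 1416.9 kJ/mol

(1) reversed and × 3: (-3)·(-814.0) = +2442.0 kJ/mol
(2) as written: -608.8 kJ/mol
(3) as written: -395.7 kJ/mol
(4) as written: -20.6 kJ/mol
Combining the equations, ΔH° = (-3)·(-814.0) + (1)·(-608.8) + (1)·(-395.7) + (1)·(-20.6) = 1416.9 kJ/mol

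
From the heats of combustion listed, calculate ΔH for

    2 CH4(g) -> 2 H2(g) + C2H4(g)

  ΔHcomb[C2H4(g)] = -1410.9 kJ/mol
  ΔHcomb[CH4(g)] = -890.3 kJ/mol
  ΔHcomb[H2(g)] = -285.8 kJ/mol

ΔH = 201.9 kJ/mol

Using ΔH = Σ nΔHc°(reactants) − Σ nΔHc°(products):
= [2·(-890.3)] − [2·(-285.8) + 1·(-1410.9)]
= 201.9 kJ/mol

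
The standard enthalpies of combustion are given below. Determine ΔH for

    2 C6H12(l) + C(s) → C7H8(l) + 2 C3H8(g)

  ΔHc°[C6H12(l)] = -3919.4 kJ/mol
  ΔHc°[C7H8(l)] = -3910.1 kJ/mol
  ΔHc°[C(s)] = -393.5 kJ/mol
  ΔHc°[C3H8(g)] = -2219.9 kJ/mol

ΔH = 117.6 kJ/mol

With combustion enthalpies, reactants minus products:
= [2·(-3919.4) + 1·(-393.5)] − [1·(-3910.1) + 2·(-2219.9)]
= 117.6 kJ/mol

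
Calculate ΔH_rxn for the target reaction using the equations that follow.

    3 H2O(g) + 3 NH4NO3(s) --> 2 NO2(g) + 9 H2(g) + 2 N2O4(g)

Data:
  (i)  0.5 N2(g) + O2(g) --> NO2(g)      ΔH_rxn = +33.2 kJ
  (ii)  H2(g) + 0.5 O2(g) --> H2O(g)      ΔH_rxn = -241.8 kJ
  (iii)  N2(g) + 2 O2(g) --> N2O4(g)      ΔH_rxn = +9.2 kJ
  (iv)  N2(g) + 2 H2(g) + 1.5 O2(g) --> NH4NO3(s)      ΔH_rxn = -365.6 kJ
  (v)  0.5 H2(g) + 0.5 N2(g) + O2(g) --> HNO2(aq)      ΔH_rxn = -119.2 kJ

(i) × 2: (2)·(+33.2) = +66.4 kJ
(ii) reversed and × 3: (-3)·(-241.8) = +725.4 kJ
(iii) × 2: (2)·(+9.2) = +18.4 kJ
(iv) reversed and × 3: (-3)·(-365.6) = +1096.8 kJ
(v): not needed.
By Hess's law, ΔH_rxn = (+66.4) + (+725.4) + (+18.4) + (+1096.8) = 1907.0 kJ

ΔH_rxn = 1907.0 kJ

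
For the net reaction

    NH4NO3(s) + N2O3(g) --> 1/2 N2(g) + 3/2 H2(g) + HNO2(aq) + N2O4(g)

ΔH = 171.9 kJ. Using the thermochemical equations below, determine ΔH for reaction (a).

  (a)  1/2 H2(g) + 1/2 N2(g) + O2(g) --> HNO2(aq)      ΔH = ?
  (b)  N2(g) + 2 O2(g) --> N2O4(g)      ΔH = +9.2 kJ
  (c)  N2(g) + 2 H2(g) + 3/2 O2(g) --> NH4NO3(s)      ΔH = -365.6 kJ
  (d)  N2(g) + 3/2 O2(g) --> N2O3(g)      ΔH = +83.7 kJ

ΔH = -119.2 kJ

(a) as written: contributes x
(b) as written: +9.2 kJ
(c) reversed: +365.6 kJ
(d) reversed: -83.7 kJ
+171.9 = (+9.2) + (+365.6) + (-83.7) + x
x = (+171.9 − (+291.1)) / (1) = -119.2 kJ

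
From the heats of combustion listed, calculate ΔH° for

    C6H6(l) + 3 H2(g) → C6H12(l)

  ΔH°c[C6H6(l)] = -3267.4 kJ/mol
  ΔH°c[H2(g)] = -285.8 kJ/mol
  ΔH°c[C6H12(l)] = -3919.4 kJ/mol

ΔH° = -205.4 kJ/mol

With combustion enthalpies, reactants minus products:
= [1·(-3267.4) + 3·(-285.8)] − [1·(-3919.4)]
= -205.4 kJ/mol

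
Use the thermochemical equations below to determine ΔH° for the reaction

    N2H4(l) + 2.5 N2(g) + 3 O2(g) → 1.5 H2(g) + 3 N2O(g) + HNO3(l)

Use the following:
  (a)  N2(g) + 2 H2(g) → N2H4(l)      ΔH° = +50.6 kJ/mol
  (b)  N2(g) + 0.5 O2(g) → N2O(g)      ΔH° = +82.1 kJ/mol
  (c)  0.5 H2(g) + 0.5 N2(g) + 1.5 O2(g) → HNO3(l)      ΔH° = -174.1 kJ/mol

ΔH° = 21.6 kJ/mol

(a) reversed: -50.6 kJ/mol
(b) × 3: (3)·(+82.1) = +246.3 kJ/mol
(c) as written: -174.1 kJ/mol
By Hess's law, ΔH° = (-50.6) + (+246.3) + (-174.1) = 21.6 kJ/mol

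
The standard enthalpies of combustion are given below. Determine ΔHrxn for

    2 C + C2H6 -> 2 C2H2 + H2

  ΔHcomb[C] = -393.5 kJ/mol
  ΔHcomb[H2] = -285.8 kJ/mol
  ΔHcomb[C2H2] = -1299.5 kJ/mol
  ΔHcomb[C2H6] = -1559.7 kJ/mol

With combustion enthalpies, reactants minus products:
= [2·(-393.5) + 1·(-1559.7)] − [2·(-1299.5) + 1·(-285.8)]
= 538.1 kJ/mol

ΔHrxn = 538.1 kJ/mol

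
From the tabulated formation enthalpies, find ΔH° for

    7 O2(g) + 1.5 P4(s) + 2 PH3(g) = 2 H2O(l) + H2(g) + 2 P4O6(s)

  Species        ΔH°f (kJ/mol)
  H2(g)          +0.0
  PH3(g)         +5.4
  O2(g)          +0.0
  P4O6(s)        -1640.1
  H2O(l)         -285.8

Products: 2·(-285.8) + 1·(+0.0) + 2·(-1640.1) = -3851.8
Reactants: 7·(+0.0) + 3/2·(+0.0) + 2·(+5.4) = +10.8
ΔH° = (-3851.8) − (+10.8) = -3862.6 kJ/mol

ΔH° = -3862.6 kJ/mol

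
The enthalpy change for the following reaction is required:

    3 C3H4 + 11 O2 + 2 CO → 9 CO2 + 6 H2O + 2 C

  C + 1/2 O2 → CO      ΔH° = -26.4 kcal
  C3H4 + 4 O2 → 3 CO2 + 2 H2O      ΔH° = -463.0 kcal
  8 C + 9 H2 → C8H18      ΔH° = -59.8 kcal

ΔH° = -1336.2 kcal

equation 1 reversed and × 2 (CO must end up as a reactant; ×2 to match 2 CO in the target): (-2)·(-26.4) = +52.8 kcal
equation 2 × 3 (×3 to match 3 C3H4 in the target): (3)·(-463.0) = -1389.0 kcal
equation 3: not needed (H2 appears nowhere else).
Summing the manipulated equations, ΔH° = (-2)·(-26.4) + (3)·(-463.0) = -1336.2 kcal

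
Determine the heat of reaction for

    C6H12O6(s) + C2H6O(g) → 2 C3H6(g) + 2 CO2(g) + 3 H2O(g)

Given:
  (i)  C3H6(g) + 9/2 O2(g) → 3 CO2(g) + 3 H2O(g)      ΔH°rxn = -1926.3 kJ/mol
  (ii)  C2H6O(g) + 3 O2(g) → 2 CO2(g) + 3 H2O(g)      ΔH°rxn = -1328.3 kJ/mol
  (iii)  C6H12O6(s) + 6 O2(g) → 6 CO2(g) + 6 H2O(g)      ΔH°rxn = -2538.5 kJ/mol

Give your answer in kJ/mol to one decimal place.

ΔH°rxn = -14.2 kJ/mol

(i) reversed and × 2: (-2)·(-1926.3) = +3852.6 kJ/mol
(ii) as written: -1328.3 kJ/mol
(iii) as written: -2538.5 kJ/mol
By Hess's law, ΔH°rxn = (-2)·(-1926.3) + (1)·(-1328.3) + (1)·(-2538.5) = -14.2 kJ/mol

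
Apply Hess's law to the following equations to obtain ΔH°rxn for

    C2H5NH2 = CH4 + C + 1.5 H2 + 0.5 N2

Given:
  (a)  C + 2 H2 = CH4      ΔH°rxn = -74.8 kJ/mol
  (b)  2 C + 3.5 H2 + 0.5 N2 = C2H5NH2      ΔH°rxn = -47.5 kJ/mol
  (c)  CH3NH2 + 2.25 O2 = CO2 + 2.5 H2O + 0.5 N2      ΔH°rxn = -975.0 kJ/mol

(a) as written (CH4 already on the product side): -74.8 kJ/mol
(b) reversed (C2H5NH2 must end up as a reactant): +47.5 kJ/mol
(c): not needed (H2O appears nowhere else).
Since enthalpy is a state function, ΔH°rxn = (1)·(-74.8) + (-1)·(-47.5) = -27.3 kJ/mol

ΔH°rxn = -27.3 kJ/mol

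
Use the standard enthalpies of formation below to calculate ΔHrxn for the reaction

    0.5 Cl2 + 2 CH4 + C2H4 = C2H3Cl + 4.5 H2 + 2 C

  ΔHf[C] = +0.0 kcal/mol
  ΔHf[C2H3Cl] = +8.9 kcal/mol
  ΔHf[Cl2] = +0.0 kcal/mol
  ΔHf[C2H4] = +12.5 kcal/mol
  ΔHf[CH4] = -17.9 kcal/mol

Products: 1·(+8.9) + 9/2·(+0.0) + 2·(+0.0) = +8.9
Reactants: 1/2·(+0.0) + 2·(-17.9) + 1·(+12.5) = -23.3
ΔHrxn = (+8.9) − (-23.3) = 32.2 kcal/mol

ΔHrxn = 32.2 kcal/mol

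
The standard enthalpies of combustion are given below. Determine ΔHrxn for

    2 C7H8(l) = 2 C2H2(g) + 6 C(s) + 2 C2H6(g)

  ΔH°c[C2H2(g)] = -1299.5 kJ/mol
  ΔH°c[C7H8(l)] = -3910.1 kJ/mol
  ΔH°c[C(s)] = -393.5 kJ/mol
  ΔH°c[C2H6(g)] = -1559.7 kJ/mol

Using ΔH = Σ nΔHc°(reactants) − Σ nΔHc°(products):
= [2·(-3910.1)] − [2·(-1299.5) + 6·(-393.5) + 2·(-1559.7)]
= 259.2 kJ/mol

ΔHrxn = 259.2 kJ/mol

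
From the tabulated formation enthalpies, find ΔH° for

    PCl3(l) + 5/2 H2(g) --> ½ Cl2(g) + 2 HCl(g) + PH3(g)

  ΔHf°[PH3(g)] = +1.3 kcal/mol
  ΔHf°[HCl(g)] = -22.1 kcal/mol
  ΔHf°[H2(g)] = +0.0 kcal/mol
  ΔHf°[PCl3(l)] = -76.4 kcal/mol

ΔH°rxn = Σ nΔHf°(products) − Σ nΔHf°(reactants).
Products: 1/2·(+0.0) + 2·(-22.1) + 1·(+1.3) = -42.9
Reactants: 1·(-76.4) + 5/2·(+0.0) = -76.4
ΔH° = (-42.9) − (-76.4) = 33.5 kcal/mol

ΔH° = 33.5 kcal/mol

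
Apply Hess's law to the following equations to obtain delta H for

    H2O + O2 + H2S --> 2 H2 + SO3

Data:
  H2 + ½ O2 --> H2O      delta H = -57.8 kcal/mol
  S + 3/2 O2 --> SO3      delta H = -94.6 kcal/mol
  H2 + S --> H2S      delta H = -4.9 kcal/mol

delta H = -31.9 kcal/mol

equation 1 reversed: +57.8 kcal/mol
equation 2 as written: -94.6 kcal/mol
equation 3 reversed: +4.9 kcal/mol
By Hess's law, delta H = (-1)·(-57.8) + (1)·(-94.6) + (-1)·(-4.9) = -31.9 kcal/mol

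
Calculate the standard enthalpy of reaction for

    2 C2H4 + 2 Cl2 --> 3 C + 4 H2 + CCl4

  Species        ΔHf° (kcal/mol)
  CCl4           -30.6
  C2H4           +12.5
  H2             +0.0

ΔH°rxn = -55.6 kcal/mol

Products: 3·(+0.0) + 4·(+0.0) + 1·(-30.6) = -30.6
Reactants: 2·(+12.5) + 2·(+0.0) = +25.0
ΔH°rxn = (-30.6) − (+25.0) = -55.6 kcal/mol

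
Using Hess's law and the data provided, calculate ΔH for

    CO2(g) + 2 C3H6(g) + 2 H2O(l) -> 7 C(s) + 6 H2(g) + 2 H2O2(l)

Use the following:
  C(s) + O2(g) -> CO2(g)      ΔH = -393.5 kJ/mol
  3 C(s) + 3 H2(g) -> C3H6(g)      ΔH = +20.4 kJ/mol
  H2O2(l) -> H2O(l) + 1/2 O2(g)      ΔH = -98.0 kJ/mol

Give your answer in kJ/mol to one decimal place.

equation 1 reversed (reverse to put CO2(g) on the reactant side): +393.5 kJ/mol
equation 2 reversed and × 2 (C3H6(g) must end up as a reactant; ×2 to match 2 C3H6(g) in the target): (-2)·(+20.4) = -40.8 kJ/mol
equation 3 reversed and × 2 (H2O2(l) must end up as a product; ×2 to match 2 H2O2(l) in the target): (-2)·(-98.0) = +196.0 kJ/mol
ΔH = (-1)·(-393.5) + (-2)·(+20.4) + (-2)·(-98.0) = 548.7 kJ/mol

ΔH = 548.7 kJ/mol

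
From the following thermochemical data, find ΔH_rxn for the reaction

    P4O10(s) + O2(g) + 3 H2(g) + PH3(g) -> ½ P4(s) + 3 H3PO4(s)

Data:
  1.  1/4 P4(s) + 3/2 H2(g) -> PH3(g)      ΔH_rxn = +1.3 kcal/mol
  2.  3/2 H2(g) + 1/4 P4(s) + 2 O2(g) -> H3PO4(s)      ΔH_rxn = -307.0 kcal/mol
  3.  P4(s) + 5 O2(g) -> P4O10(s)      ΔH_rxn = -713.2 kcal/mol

eq. 1 reversed (reverse to put PH3(g) on the reactant side): -1.3 kcal/mol
eq. 2 × 3 (scale by 3 for the 3 H3PO4(s)): (3)·(-307.0) = -921.0 kcal/mol
eq. 3 reversed (reverse to put P4O10(s) on the reactant side): +713.2 kcal/mol
Combining the equations, ΔH_rxn = (-1)·(+1.3) + (3)·(-307.0) + (-1)·(-713.2) = -209.1 kcal/mol

ΔH_rxn = -209.1 kcal/mol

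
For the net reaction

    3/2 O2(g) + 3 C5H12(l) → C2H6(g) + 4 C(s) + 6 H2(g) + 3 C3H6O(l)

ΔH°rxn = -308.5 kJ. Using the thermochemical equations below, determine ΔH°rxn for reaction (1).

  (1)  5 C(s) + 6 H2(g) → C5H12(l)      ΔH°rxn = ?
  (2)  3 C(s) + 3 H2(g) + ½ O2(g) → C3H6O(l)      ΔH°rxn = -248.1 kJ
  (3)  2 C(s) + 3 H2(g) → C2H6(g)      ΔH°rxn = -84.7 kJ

ΔH°rxn = -173.5 kJ

(1) reversed and × 3: contributes −3·x
(2) × 3: (3)·(-248.1) = -744.3 kJ
(3) as written: -84.7 kJ
-308.5 = (-744.3) + (-84.7) − 3·x
x = (-308.5 − (-829.0)) / (-3) = -173.5 kJ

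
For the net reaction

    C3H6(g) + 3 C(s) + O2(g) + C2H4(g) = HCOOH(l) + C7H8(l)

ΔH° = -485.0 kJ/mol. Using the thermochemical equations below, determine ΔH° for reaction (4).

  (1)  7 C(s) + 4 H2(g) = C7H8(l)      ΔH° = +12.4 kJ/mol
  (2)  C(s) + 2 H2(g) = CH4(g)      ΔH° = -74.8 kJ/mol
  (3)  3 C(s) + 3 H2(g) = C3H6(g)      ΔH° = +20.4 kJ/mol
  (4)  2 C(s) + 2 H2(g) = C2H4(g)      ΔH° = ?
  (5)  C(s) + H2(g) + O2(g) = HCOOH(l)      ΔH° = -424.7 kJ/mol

(1) as written: +12.4 kJ/mol
(2): not needed.
(3) reversed: -20.4 kJ/mol
(4) reversed: contributes −x
(5) as written: -424.7 kJ/mol
-485.0 = (+12.4) + (-20.4) + (-424.7) − x
x = (-485.0 − (-432.7)) / (-1) = 52.3 kJ/mol

ΔH° = 52.3 kJ/mol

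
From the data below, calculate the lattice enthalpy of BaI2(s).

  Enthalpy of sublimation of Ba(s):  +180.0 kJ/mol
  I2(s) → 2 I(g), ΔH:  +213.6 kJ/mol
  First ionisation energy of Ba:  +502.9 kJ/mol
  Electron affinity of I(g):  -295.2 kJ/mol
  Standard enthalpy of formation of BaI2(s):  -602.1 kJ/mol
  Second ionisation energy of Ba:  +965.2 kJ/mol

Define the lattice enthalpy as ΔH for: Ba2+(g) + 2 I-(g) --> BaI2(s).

ΔHf° = 1·ΔHsub + 1·(ΣIE) + 1·D(I2) + 2·EA + U
-602.1 = 1·(+180.0) + 1·(+1468.1) + 1·(+213.6) + 2·(-295.2) + U
U = -602.1 − (+1271.3) = -1873.4 kJ/mol

U = -1873.4 kJ/mol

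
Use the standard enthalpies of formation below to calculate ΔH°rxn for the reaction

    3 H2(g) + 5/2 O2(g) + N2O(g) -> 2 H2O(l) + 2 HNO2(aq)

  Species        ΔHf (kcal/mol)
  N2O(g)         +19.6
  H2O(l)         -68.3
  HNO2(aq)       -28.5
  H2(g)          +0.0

Products: 2·(-68.3) + 2·(-28.5) = -193.6
Reactants: 3·(+0.0) + 5/2·(+0.0) + 1·(+19.6) = +19.6
ΔH°rxn = (-193.6) − (+19.6) = -213.2 kcal/mol

ΔH°rxn = -213.2 kcal/mol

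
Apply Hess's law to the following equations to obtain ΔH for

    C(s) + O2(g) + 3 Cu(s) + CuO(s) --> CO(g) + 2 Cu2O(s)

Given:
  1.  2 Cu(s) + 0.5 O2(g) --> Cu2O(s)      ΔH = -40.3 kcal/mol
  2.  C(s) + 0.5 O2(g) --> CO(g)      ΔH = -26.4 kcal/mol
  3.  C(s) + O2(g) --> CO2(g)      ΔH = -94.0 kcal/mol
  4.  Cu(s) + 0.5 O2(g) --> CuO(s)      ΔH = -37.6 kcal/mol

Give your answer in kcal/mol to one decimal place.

ΔH = -69.4 kcal/mol

eq. 1 × 2: (2)·(-40.3) = -80.6 kcal/mol
eq. 2 as written: -26.4 kcal/mol
eq. 3: not needed.
eq. 4 reversed: +37.6 kcal/mol
Since enthalpy is a state function, ΔH = (2)·(-40.3) + (1)·(-26.4) + (-1)·(-37.6) = -69.4 kcal/mol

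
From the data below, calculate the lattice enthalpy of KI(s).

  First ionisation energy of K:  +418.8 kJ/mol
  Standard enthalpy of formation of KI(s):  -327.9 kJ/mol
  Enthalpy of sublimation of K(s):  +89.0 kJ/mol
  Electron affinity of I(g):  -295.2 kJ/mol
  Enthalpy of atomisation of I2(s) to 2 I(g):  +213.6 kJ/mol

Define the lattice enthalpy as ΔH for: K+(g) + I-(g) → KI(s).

U = -647.3 kJ/mol

ΔHf° = 1·ΔHsub + 1·(ΣIE) + 1/2·D(I2) + 1·EA + U
-327.9 = 1·(+89.0) + 1·(+418.8) + 1/2·(+213.6) + 1·(-295.2) + U
U = -327.9 − (+319.4) = -647.3 kJ/mol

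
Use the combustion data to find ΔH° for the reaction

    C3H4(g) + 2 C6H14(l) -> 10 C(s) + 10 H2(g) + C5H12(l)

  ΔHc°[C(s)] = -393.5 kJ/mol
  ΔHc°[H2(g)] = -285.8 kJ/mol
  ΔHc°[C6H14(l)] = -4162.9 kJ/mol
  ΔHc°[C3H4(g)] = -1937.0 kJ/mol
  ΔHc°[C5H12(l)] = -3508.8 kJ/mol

ΔH° = 39.0 kJ/mol

Using ΔH = Σ nΔHc°(reactants) − Σ nΔHc°(products):
= [1·(-1937.0) + 2·(-4162.9)] − [10·(-393.5) + 10·(-285.8) + 1·(-3508.8)]
= 39.0 kJ/mol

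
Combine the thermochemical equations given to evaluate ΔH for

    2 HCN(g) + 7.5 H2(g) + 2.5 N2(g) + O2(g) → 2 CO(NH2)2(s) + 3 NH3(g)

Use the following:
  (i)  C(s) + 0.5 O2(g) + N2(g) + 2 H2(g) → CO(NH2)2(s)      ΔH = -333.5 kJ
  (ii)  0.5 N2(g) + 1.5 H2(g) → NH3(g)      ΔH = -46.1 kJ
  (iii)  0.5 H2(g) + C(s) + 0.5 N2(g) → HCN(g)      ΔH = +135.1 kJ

(i) × 2 (×2 to match 2 CO(NH2)2(s) in the target): (2)·(-333.5) = -667.0 kJ
(ii) × 3 (×3 to match 3 NH3(g) in the target): (3)·(-46.1) = -138.3 kJ
(iii) reversed and × 2 (HCN(g) must end up as a reactant; ×2 to match 2 HCN(g) in the target): (-2)·(+135.1) = -270.2 kJ
ΔH = (-667.0) + (-138.3) + (-270.2) = -1075.5 kJ

ΔH = -1075.5 kJ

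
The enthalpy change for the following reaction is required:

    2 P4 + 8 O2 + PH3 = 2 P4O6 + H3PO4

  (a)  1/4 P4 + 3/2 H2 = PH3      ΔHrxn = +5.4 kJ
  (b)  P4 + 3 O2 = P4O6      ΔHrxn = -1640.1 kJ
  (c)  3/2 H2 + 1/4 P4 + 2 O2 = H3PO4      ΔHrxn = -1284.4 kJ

ΔHrxn = -4570.0 kJ

(a) reversed (PH3 must end up as a reactant): -5.4 kJ
(b) × 2 (scale by 2 for the 2 P4O6): (2)·(-1640.1) = -3280.2 kJ
(c) as written (H3PO4 already on the product side): -1284.4 kJ
Since enthalpy is a state function, ΔHrxn = (-1)·(+5.4) + (2)·(-1640.1) + (1)·(-1284.4) = -4570.0 kJ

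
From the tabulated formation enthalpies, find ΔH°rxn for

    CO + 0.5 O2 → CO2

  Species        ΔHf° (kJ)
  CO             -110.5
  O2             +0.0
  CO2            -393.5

ΔH°rxn = -283.0 kJ

Products: 1·(-393.5) = -393.5
Reactants: 1·(-110.5) + 1/2·(+0.0) = -110.5
ΔH°rxn = (-393.5) − (-110.5) = -283.0 kJ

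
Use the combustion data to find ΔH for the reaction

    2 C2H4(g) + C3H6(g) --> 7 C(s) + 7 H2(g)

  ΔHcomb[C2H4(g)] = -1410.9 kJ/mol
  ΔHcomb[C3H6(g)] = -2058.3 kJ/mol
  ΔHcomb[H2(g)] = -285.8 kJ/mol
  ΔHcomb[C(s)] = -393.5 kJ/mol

ΔH = -125.0 kJ/mol

Using ΔH = Σ nΔHc°(reactants) − Σ nΔHc°(products):
= [2·(-1410.9) + 1·(-2058.3)] − [7·(-393.5) + 7·(-285.8)]
= -125.0 kJ/mol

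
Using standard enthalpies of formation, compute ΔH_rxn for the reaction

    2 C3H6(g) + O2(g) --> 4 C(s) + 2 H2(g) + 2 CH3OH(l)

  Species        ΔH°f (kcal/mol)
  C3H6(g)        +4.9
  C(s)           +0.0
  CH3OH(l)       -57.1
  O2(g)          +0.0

Products: 4·(+0.0) + 2·(+0.0) + 2·(-57.1) = -114.2
Reactants: 2·(+4.9) + 1·(+0.0) = +9.8
ΔH_rxn = (-114.2) − (+9.8) = -124.0 kcal/mol

ΔH_rxn = -124.0 kcal/mol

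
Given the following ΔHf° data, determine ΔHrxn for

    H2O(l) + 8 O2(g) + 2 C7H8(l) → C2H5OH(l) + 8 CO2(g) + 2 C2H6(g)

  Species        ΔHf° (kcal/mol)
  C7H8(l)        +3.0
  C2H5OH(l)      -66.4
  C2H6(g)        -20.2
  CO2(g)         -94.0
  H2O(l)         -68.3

ΔHrxn = -796.5 kcal/mol

Products: 1·(-66.4) + 8·(-94.0) + 2·(-20.2) = -858.8
Reactants: 1·(-68.3) + 8·(+0.0) + 2·(+3.0) = -62.3
ΔHrxn = (-858.8) − (-62.3) = -796.5 kcal/mol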